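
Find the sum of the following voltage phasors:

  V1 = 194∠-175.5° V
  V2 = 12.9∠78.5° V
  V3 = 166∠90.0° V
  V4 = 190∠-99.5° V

Step 1 — Convert each phasor to rectangular form:
  V1 = 194·(cos(-175.5°) + j·sin(-175.5°)) = -193.4 - j15.22 V
  V2 = 12.9·(cos(78.5°) + j·sin(78.5°)) = 2.572 + j12.64 V
  V3 = 166·(cos(90.0°) + j·sin(90.0°)) = 0 + j166 V
  V4 = 190·(cos(-99.5°) + j·sin(-99.5°)) = -31.36 - j187.4 V
Step 2 — Sum components: V_total = -222.2 - j23.97 V.
Step 3 — Convert to polar: |V_total| = 223.5 V, ∠V_total = -173.8°.

V_total = 223.5∠-173.8° V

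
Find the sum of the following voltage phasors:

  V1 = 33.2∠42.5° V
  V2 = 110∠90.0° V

Step 1 — Convert each phasor to rectangular form:
  V1 = 33.2·(cos(42.5°) + j·sin(42.5°)) = 24.48 + j22.43 V
  V2 = 110·(cos(90.0°) + j·sin(90.0°)) = 0 + j110 V
Step 2 — Sum components: V_total = 24.48 + j132.4 V.
Step 3 — Convert to polar: |V_total| = 134.7 V, ∠V_total = 79.5°.

V_total = 134.7∠79.5° V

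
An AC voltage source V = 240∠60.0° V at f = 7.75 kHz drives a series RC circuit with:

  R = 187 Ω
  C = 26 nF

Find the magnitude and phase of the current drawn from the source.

Step 1 — Angular frequency: ω = 2π·f = 2π·7750 = 4.869e+04 rad/s.
Step 2 — Component impedances:
  R: Z = R = 187 Ω
  C: Z = 1/(jωC) = -j/(ω·C) = 0 - j789.9 Ω
Step 3 — Series combination: Z_total = R + C = 187 - j789.9 Ω = 811.7∠-76.7° Ω.
Step 4 — Source phasor: V = 240∠60.0° V = 120 + j207.8 V.
Step 5 — Ohm's law: I = V / Z_total = (120 + j207.8) / (187 - j789.9) = -0.2151 + j0.2029 A.
Step 6 — Convert to polar: |I| = 0.2957 A, ∠I = 136.7°.

I = 0.2957∠136.7° A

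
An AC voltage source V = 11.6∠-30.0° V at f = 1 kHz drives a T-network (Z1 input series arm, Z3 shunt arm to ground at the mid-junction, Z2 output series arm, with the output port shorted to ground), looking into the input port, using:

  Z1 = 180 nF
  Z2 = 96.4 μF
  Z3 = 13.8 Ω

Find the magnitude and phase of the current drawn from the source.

Step 1 — Angular frequency: ω = 2π·f = 2π·1000 = 6283 rad/s.
Step 2 — Component impedances:
  Z1: Z = 1/(jωC) = -j/(ω·C) = 0 - j884.2 Ω
  Z2: Z = 1/(jωC) = -j/(ω·C) = 0 - j1.651 Ω
  Z3: Z = R = 13.8 Ω
Step 3 — With the output port shorted to ground, the output series arm Z2 runs from the junction to ground; the shunt arm Z3 also runs from the junction to ground. They appear in parallel: Z3 || Z2 = 0.1947 - j1.628 Ω.
Step 4 — Series with input arm Z1: Z_in = Z1 + (Z3 || Z2) = 0.1947 - j885.8 Ω = 885.8∠-90.0° Ω.
Step 5 — Source phasor: V = 11.6∠-30.0° V = 10.05 - j5.8 V.
Step 6 — Ohm's law: I = V / Z_total = (10.05 - j5.8) / (0.1947 - j885.8) = 0.00655 + j0.01134 A.
Step 7 — Convert to polar: |I| = 0.0131 A, ∠I = 60.0°.

I = 0.0131∠60.0° A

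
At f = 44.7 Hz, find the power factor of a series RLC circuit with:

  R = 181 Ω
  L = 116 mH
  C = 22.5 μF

Step 1 — Angular frequency: ω = 2π·f = 2π·44.7 = 280.9 rad/s.
Step 2 — Component impedances:
  R: Z = R = 181 Ω
  L: Z = jωL = j·280.9·0.116 = 0 + j32.58 Ω
  C: Z = 1/(jωC) = -j/(ω·C) = 0 - j158.2 Ω
Step 3 — Series combination: Z_total = R + L + C = 181 - j125.7 Ω = 220.3∠-34.8° Ω.
Step 4 — Power factor: PF = cos(φ) = Re(Z)/|Z| = 181/220.35 = 0.8214.
Step 5 — Type: Im(Z) = -125.7 ⇒ leading (phase φ = -34.8°).

PF = 0.8214 (leading, φ = -34.8°)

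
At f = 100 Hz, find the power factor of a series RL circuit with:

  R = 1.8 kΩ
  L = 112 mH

Step 1 — Angular frequency: ω = 2π·f = 2π·100 = 628.3 rad/s.
Step 2 — Component impedances:
  R: Z = R = 1800 Ω
  L: Z = jωL = j·628.3·0.112 = 0 + j70.37 Ω
Step 3 — Series combination: Z_total = R + L = 1800 + j70.37 Ω = 1801∠2.2° Ω.
Step 4 — Power factor: PF = cos(φ) = Re(Z)/|Z| = 1800/1801.4 = 0.9992.
Step 5 — Type: Im(Z) = 70.37 ⇒ lagging (phase φ = 2.2°).

PF = 0.9992 (lagging, φ = 2.2°)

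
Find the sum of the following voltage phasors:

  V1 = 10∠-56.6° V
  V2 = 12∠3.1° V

Step 1 — Convert each phasor to rectangular form:
  V1 = 10·(cos(-56.6°) + j·sin(-56.6°)) = 5.505 - j8.348 V
  V2 = 12·(cos(3.1°) + j·sin(3.1°)) = 11.98 + j0.6489 V
Step 2 — Sum components: V_total = 17.49 - j7.7 V.
Step 3 — Convert to polar: |V_total| = 19.11 V, ∠V_total = -23.8°.

V_total = 19.11∠-23.8° V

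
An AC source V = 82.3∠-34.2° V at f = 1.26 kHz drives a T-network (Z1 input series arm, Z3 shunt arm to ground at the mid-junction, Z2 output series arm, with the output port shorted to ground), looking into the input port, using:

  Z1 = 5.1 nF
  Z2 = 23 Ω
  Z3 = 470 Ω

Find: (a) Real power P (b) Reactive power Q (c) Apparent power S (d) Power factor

Step 1 — Angular frequency: ω = 2π·f = 2π·1260 = 7917 rad/s.
Step 2 — Component impedances:
  Z1: Z = 1/(jωC) = -j/(ω·C) = 0 - j2.477e+04 Ω
  Z2: Z = R = 23 Ω
  Z3: Z = R = 470 Ω
Step 3 — With the output port shorted to ground, the output series arm Z2 runs from the junction to ground; the shunt arm Z3 also runs from the junction to ground. They appear in parallel: Z3 || Z2 = 21.93 Ω.
Step 4 — Series with input arm Z1: Z_in = Z1 + (Z3 || Z2) = 21.93 - j2.477e+04 Ω = 2.477e+04∠-89.9° Ω.
Step 5 — Source phasor: V = 82.3∠-34.2° V = 68.07 - j46.26 V.
Step 6 — Current: I = V / Z = 0.00187 + j0.002747 A = 0.003323∠55.7° A.
Step 7 — Complex power: S = V·I* = 0.0002421 - j0.2735 VA.
Step 8 — Real power: P = Re(S) = 0.0002421 W.
Step 9 — Reactive power: Q = Im(S) = -0.2735 VAR.
Step 10 — Apparent power: |S| = 0.2735 VA.
Step 11 — Power factor: PF = P/|S| = 0.0008853 (leading).

(a) P = 0.0002421 W  (b) Q = -0.2735 VAR  (c) S = 0.2735 VA  (d) PF = 0.0008853 (leading)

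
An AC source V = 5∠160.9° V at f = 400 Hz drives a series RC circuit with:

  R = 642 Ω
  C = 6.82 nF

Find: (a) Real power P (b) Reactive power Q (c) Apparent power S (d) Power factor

Step 1 — Angular frequency: ω = 2π·f = 2π·400 = 2513 rad/s.
Step 2 — Component impedances:
  R: Z = R = 642 Ω
  C: Z = 1/(jωC) = -j/(ω·C) = 0 - j5.834e+04 Ω
Step 3 — Series combination: Z_total = R + C = 642 - j5.834e+04 Ω = 5.834e+04∠-89.4° Ω.
Step 4 — Source phasor: V = 5∠160.9° V = -4.725 + j1.636 V.
Step 5 — Current: I = V / Z = -2.893e-05 - j8.067e-05 A = 8.57e-05∠-109.7° A.
Step 6 — Complex power: S = V·I* = 4.715e-06 - j0.0004285 VA.
Step 7 — Real power: P = Re(S) = 4.715e-06 W.
Step 8 — Reactive power: Q = Im(S) = -0.0004285 VAR.
Step 9 — Apparent power: |S| = 0.0004285 VA.
Step 10 — Power factor: PF = P/|S| = 0.011 (leading).

(a) P = 4.715e-06 W  (b) Q = -0.0004285 VAR  (c) S = 0.0004285 VA  (d) PF = 0.011 (leading)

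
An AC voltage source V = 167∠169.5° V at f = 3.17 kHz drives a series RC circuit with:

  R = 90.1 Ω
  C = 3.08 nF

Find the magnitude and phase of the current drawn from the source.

Step 1 — Angular frequency: ω = 2π·f = 2π·3170 = 1.992e+04 rad/s.
Step 2 — Component impedances:
  R: Z = R = 90.1 Ω
  C: Z = 1/(jωC) = -j/(ω·C) = 0 - j1.63e+04 Ω
Step 3 — Series combination: Z_total = R + C = 90.1 - j1.63e+04 Ω = 1.63e+04∠-89.7° Ω.
Step 4 — Source phasor: V = 167∠169.5° V = -164.2 + j30.43 V.
Step 5 — Ohm's law: I = V / Z_total = (-164.2 + j30.43) / (90.1 - j1.63e+04) = -0.001923 - j0.01006 A.
Step 6 — Convert to polar: |I| = 0.01024 A, ∠I = -100.8°.

I = 0.01024∠-100.8° A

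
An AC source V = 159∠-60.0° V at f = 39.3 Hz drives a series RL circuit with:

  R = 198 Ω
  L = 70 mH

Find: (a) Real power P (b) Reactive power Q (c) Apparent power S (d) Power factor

Step 1 — Angular frequency: ω = 2π·f = 2π·39.3 = 246.9 rad/s.
Step 2 — Component impedances:
  R: Z = R = 198 Ω
  L: Z = jωL = j·246.9·0.07 = 0 + j17.29 Ω
Step 3 — Series combination: Z_total = R + L = 198 + j17.29 Ω = 198.8∠5.0° Ω.
Step 4 — Source phasor: V = 159∠-60.0° V = 79.5 - j137.7 V.
Step 5 — Current: I = V / Z = 0.3382 - j0.725 A = 0.8∠-65.0° A.
Step 6 — Complex power: S = V·I* = 126.7 + j11.06 VA.
Step 7 — Real power: P = Re(S) = 126.7 W.
Step 8 — Reactive power: Q = Im(S) = 11.06 VAR.
Step 9 — Apparent power: |S| = 127.2 VA.
Step 10 — Power factor: PF = P/|S| = 0.9962 (lagging).

(a) P = 126.7 W  (b) Q = 11.06 VAR  (c) S = 127.2 VA  (d) PF = 0.9962 (lagging)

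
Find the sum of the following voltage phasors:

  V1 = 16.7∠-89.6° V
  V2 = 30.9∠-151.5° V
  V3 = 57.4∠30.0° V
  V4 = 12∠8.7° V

Step 1 — Convert each phasor to rectangular form:
  V1 = 16.7·(cos(-89.6°) + j·sin(-89.6°)) = 0.1166 - j16.7 V
  V2 = 30.9·(cos(-151.5°) + j·sin(-151.5°)) = -27.16 - j14.74 V
  V3 = 57.4·(cos(30.0°) + j·sin(30.0°)) = 49.71 + j28.7 V
  V4 = 12·(cos(8.7°) + j·sin(8.7°)) = 11.86 + j1.815 V
Step 2 — Sum components: V_total = 34.53 - j0.9287 V.
Step 3 — Convert to polar: |V_total| = 34.55 V, ∠V_total = -1.5°.

V_total = 34.55∠-1.5° V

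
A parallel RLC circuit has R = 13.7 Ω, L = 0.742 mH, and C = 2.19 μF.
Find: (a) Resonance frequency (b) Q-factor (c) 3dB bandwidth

Step 1 — Resonance: ω₀ = 1/√(LC) = 1/√(0.000742·2.19e-06) = 2.481e+04 rad/s.
Step 2 — f₀ = ω₀/(2π) = 3948 Hz.
Step 3 — Parallel Q: Q = R/(ω₀L) = 13.7/(2.481e+04·0.000742) = 0.7443.
Step 4 — Bandwidth: Δω = ω₀/Q = 3.333e+04 rad/s; BW = Δω/(2π) = 5305 Hz.

(a) f₀ = 3948 Hz  (b) Q = 0.7443  (c) BW = 5305 Hz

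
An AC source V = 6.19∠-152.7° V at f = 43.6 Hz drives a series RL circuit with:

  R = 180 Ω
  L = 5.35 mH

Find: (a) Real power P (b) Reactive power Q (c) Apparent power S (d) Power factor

Step 1 — Angular frequency: ω = 2π·f = 2π·43.6 = 273.9 rad/s.
Step 2 — Component impedances:
  R: Z = R = 180 Ω
  L: Z = jωL = j·273.9·0.00535 = 0 + j1.466 Ω
Step 3 — Series combination: Z_total = R + L = 180 + j1.466 Ω = 180∠0.5° Ω.
Step 4 — Source phasor: V = 6.19∠-152.7° V = -5.501 - j2.839 V.
Step 5 — Current: I = V / Z = -0.03068 - j0.01552 A = 0.03439∠-153.2° A.
Step 6 — Complex power: S = V·I* = 0.2129 + j0.001733 VA.
Step 7 — Real power: P = Re(S) = 0.2129 W.
Step 8 — Reactive power: Q = Im(S) = 0.001733 VAR.
Step 9 — Apparent power: |S| = 0.2129 VA.
Step 10 — Power factor: PF = P/|S| = 1 (lagging).

(a) P = 0.2129 W  (b) Q = 0.001733 VAR  (c) S = 0.2129 VA  (d) PF = 1 (lagging)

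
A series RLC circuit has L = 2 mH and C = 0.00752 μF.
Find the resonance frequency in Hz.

Step 1 — Resonance condition Im(Z)=0 gives ω₀ = 1/√(LC).
Step 2 — ω₀ = 1/√(0.002·7.52e-09) = 2.579e+05 rad/s.
Step 3 — f₀ = ω₀/(2π) = 4.104e+04 Hz.

f₀ = 4.104e+04 Hz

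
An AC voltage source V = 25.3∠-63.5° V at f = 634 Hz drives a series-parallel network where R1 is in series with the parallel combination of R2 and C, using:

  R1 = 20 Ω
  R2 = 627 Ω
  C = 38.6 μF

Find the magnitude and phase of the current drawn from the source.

Step 1 — Angular frequency: ω = 2π·f = 2π·634 = 3984 rad/s.
Step 2 — Component impedances:
  R1: Z = R = 20 Ω
  R2: Z = R = 627 Ω
  C: Z = 1/(jωC) = -j/(ω·C) = 0 - j6.503 Ω
Step 3 — Parallel branch: R2 || C = 1/(1/R2 + 1/C) = 0.06745 - j6.503 Ω.
Step 4 — Series with R1: Z_total = R1 + (R2 || C) = 20.07 - j6.503 Ω = 21.09∠-18.0° Ω.
Step 5 — Source phasor: V = 25.3∠-63.5° V = 11.29 - j22.64 V.
Step 6 — Ohm's law: I = V / Z_total = (11.29 - j22.64) / (20.07 - j6.503) = 0.84 - j0.8561 A.
Step 7 — Convert to polar: |I| = 1.199 A, ∠I = -45.5°.

I = 1.199∠-45.5° A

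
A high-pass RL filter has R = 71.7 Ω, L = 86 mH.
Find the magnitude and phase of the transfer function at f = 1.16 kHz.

Step 1 — Angular frequency: ω = 2π·1160 = 7288 rad/s.
Step 2 — Transfer function: H(jω) = jωL/(R + jωL).
Step 3 — Numerator jωL = j·626.8; denominator R + jωL = 71.7 + j626.8.
Step 4 — H = 0.9871 + j0.1129.
Step 5 — Magnitude: |H| = 0.9935 (-0.1 dB); phase: φ = 6.5°.

|H| = 0.9935 (-0.1 dB), φ = 6.5°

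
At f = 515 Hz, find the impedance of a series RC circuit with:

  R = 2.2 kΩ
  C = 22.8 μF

Step 1 — Angular frequency: ω = 2π·f = 2π·515 = 3236 rad/s.
Step 2 — Component impedances:
  R: Z = R = 2200 Ω
  C: Z = 1/(jωC) = -j/(ω·C) = 0 - j13.55 Ω
Step 3 — Series combination: Z_total = R + C = 2200 - j13.55 Ω = 2200∠-0.4° Ω.

Z = 2200 - j13.55 Ω = 2200∠-0.4° Ω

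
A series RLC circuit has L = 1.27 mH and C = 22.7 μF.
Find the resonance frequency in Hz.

Step 1 — Resonance condition Im(Z)=0 gives ω₀ = 1/√(LC).
Step 2 — ω₀ = 1/√(0.00127·2.27e-05) = 5890 rad/s.
Step 3 — f₀ = ω₀/(2π) = 937.4 Hz.

f₀ = 937.4 Hz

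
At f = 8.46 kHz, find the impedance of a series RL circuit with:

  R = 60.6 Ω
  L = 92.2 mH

Step 1 — Angular frequency: ω = 2π·f = 2π·8460 = 5.316e+04 rad/s.
Step 2 — Component impedances:
  R: Z = R = 60.6 Ω
  L: Z = jωL = j·5.316e+04·0.0922 = 0 + j4901 Ω
Step 3 — Series combination: Z_total = R + L = 60.6 + j4901 Ω = 4901∠89.3° Ω.

Z = 60.6 + j4901 Ω = 4901∠89.3° Ω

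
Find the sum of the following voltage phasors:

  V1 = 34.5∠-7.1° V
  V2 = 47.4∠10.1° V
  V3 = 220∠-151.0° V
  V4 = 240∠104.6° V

Step 1 — Convert each phasor to rectangular form:
  V1 = 34.5·(cos(-7.1°) + j·sin(-7.1°)) = 34.24 - j4.264 V
  V2 = 47.4·(cos(10.1°) + j·sin(10.1°)) = 46.67 + j8.312 V
  V3 = 220·(cos(-151.0°) + j·sin(-151.0°)) = -192.4 - j106.7 V
  V4 = 240·(cos(104.6°) + j·sin(104.6°)) = -60.5 + j232.3 V
Step 2 — Sum components: V_total = -172 + j129.6 V.
Step 3 — Convert to polar: |V_total| = 215.4 V, ∠V_total = 143.0°.

V_total = 215.4∠143.0° V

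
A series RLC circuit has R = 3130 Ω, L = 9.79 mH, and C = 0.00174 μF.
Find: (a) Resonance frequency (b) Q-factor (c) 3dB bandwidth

Step 1 — Resonance: ω₀ = 1/√(LC) = 1/√(0.00979·1.74e-09) = 2.423e+05 rad/s.
Step 2 — f₀ = ω₀/(2π) = 3.856e+04 Hz.
Step 3 — Series Q: Q = ω₀L/R = 2.423e+05·0.00979/3130 = 0.7578.
Step 4 — Bandwidth: Δω = ω₀/Q = 3.197e+05 rad/s; BW = Δω/(2π) = 5.088e+04 Hz.

(a) f₀ = 3.856e+04 Hz  (b) Q = 0.7578  (c) BW = 5.088e+04 Hz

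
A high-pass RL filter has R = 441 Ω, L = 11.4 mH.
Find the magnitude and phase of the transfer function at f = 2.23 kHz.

Step 1 — Angular frequency: ω = 2π·2230 = 1.401e+04 rad/s.
Step 2 — Transfer function: H(jω) = jωL/(R + jωL).
Step 3 — Numerator jωL = j·159.7; denominator R + jωL = 441 + j159.7.
Step 4 — H = 0.116 + j0.3202.
Step 5 — Magnitude: |H| = 0.3406 (-9.4 dB); phase: φ = 70.1°.

|H| = 0.3406 (-9.4 dB), φ = 70.1°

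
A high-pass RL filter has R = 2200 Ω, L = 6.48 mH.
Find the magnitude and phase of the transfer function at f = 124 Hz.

Step 1 — Angular frequency: ω = 2π·124 = 779.1 rad/s.
Step 2 — Transfer function: H(jω) = jωL/(R + jωL).
Step 3 — Numerator jωL = j·5.049; denominator R + jωL = 2200 + j5.049.
Step 4 — H = 5.266e-06 + j0.002295.
Step 5 — Magnitude: |H| = 0.002295 (-52.8 dB); phase: φ = 89.9°.

|H| = 0.002295 (-52.8 dB), φ = 89.9°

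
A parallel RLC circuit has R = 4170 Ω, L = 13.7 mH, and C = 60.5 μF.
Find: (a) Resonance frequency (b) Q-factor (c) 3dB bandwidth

Step 1 — Resonance: ω₀ = 1/√(LC) = 1/√(0.0137·6.05e-05) = 1098 rad/s.
Step 2 — f₀ = ω₀/(2π) = 174.8 Hz.
Step 3 — Parallel Q: Q = R/(ω₀L) = 4170/(1098·0.0137) = 277.1.
Step 4 — Bandwidth: Δω = ω₀/Q = 3.964 rad/s; BW = Δω/(2π) = 0.6309 Hz.

(a) f₀ = 174.8 Hz  (b) Q = 277.1  (c) BW = 0.6309 Hz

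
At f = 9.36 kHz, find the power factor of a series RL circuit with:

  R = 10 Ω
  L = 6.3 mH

Step 1 — Angular frequency: ω = 2π·f = 2π·9360 = 5.881e+04 rad/s.
Step 2 — Component impedances:
  R: Z = R = 10 Ω
  L: Z = jωL = j·5.881e+04·0.0063 = 0 + j370.5 Ω
Step 3 — Series combination: Z_total = R + L = 10 + j370.5 Ω = 370.6∠88.5° Ω.
Step 4 — Power factor: PF = cos(φ) = Re(Z)/|Z| = 10/370.6 = 0.02698.
Step 5 — Type: Im(Z) = 370.5 ⇒ lagging (phase φ = 88.5°).

PF = 0.02698 (lagging, φ = 88.5°)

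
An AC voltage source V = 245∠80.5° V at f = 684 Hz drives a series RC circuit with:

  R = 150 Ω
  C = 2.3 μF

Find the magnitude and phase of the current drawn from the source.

Step 1 — Angular frequency: ω = 2π·f = 2π·684 = 4298 rad/s.
Step 2 — Component impedances:
  R: Z = R = 150 Ω
  C: Z = 1/(jωC) = -j/(ω·C) = 0 - j101.2 Ω
Step 3 — Series combination: Z_total = R + C = 150 - j101.2 Ω = 180.9∠-34.0° Ω.
Step 4 — Source phasor: V = 245∠80.5° V = 40.44 + j241.6 V.
Step 5 — Ohm's law: I = V / Z_total = (40.44 + j241.6) / (150 - j101.2) = -0.5615 + j1.232 A.
Step 6 — Convert to polar: |I| = 1.354 A, ∠I = 114.5°.

I = 1.354∠114.5° A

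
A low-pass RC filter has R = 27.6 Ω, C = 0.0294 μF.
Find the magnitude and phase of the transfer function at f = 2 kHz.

Step 1 — Angular frequency: ω = 2π·2000 = 1.257e+04 rad/s.
Step 2 — Transfer function: H(jω) = 1/(1 + jωRC).
Step 3 — Denominator: 1 + jωRC = 1 + j·1.257e+04·27.6·2.94e-08 = 1 + j0.0102.
Step 4 — H = 0.9999 - j0.0102.
Step 5 — Magnitude: |H| = 0.9999 (-0.0 dB); phase: φ = -0.6°.

|H| = 0.9999 (-0.0 dB), φ = -0.6°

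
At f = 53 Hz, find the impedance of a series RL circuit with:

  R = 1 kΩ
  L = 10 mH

Step 1 — Angular frequency: ω = 2π·f = 2π·53 = 333 rad/s.
Step 2 — Component impedances:
  R: Z = R = 1000 Ω
  L: Z = jωL = j·333·0.01 = 0 + j3.33 Ω
Step 3 — Series combination: Z_total = R + L = 1000 + j3.33 Ω = 1000∠0.2° Ω.

Z = 1000 + j3.33 Ω = 1000∠0.2° Ω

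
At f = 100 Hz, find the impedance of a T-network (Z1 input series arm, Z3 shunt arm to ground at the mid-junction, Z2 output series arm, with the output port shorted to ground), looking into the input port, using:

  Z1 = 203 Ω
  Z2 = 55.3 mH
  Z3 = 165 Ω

Step 1 — Angular frequency: ω = 2π·f = 2π·100 = 628.3 rad/s.
Step 2 — Component impedances:
  Z1: Z = R = 203 Ω
  Z2: Z = jωL = j·628.3·0.0553 = 0 + j34.75 Ω
  Z3: Z = R = 165 Ω
Step 3 — With the output port shorted to ground, the output series arm Z2 runs from the junction to ground; the shunt arm Z3 also runs from the junction to ground. They appear in parallel: Z3 || Z2 = 7.006 + j33.27 Ω.
Step 4 — Series with input arm Z1: Z_in = Z1 + (Z3 || Z2) = 210 + j33.27 Ω = 212.6∠9.0° Ω.

Z = 210 + j33.27 Ω = 212.6∠9.0° Ω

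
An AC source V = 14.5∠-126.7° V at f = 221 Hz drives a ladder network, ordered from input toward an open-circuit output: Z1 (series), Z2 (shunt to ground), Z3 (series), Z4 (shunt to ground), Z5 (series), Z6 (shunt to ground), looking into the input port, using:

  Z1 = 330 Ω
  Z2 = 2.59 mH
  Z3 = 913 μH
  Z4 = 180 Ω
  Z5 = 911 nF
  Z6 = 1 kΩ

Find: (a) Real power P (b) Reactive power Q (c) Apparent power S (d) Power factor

Step 1 — Angular frequency: ω = 2π·f = 2π·221 = 1389 rad/s.
Step 2 — Component impedances:
  Z1: Z = R = 330 Ω
  Z2: Z = jωL = j·1389·0.00259 = 0 + j3.596 Ω
  Z3: Z = jωL = j·1389·0.000913 = 0 + j1.268 Ω
  Z4: Z = R = 180 Ω
  Z5: Z = 1/(jωC) = -j/(ω·C) = 0 - j790.5 Ω
  Z6: Z = R = 1000 Ω
Step 3 — Ladder network (open output): work backward from the far end, alternating series and parallel combinations. Z_in = 330.1 + j3.6 Ω = 330.1∠0.6° Ω.
Step 4 — Source phasor: V = 14.5∠-126.7° V = -8.666 - j11.63 V.
Step 5 — Current: I = V / Z = -0.02663 - j0.03493 A = 0.04393∠-127.3° A.
Step 6 — Complex power: S = V·I* = 0.6369 + j0.006947 VA.
Step 7 — Real power: P = Re(S) = 0.6369 W.
Step 8 — Reactive power: Q = Im(S) = 0.006947 VAR.
Step 9 — Apparent power: |S| = 0.6369 VA.
Step 10 — Power factor: PF = P/|S| = 0.9999 (lagging).

(a) P = 0.6369 W  (b) Q = 0.006947 VAR  (c) S = 0.6369 VA  (d) PF = 0.9999 (lagging)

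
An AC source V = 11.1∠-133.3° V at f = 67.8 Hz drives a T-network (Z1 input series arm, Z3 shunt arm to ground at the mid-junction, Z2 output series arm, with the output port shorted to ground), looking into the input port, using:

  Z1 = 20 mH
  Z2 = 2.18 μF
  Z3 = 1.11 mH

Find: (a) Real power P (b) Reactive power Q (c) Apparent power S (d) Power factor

Step 1 — Angular frequency: ω = 2π·f = 2π·67.8 = 426 rad/s.
Step 2 — Component impedances:
  Z1: Z = jωL = j·426·0.02 = 0 + j8.52 Ω
  Z2: Z = 1/(jωC) = -j/(ω·C) = 0 - j1077 Ω
  Z3: Z = jωL = j·426·0.00111 = 0 + j0.4729 Ω
Step 3 — With the output port shorted to ground, the output series arm Z2 runs from the junction to ground; the shunt arm Z3 also runs from the junction to ground. They appear in parallel: Z3 || Z2 = 0 + j0.4731 Ω.
Step 4 — Series with input arm Z1: Z_in = Z1 + (Z3 || Z2) = 0 + j8.993 Ω = 8.993∠90.0° Ω.
Step 5 — Source phasor: V = 11.1∠-133.3° V = -7.613 - j8.078 V.
Step 6 — Current: I = V / Z = -0.8983 + j0.8465 A = 1.234∠136.7° A.
Step 7 — Complex power: S = V·I* = 0 + j13.7 VA.
Step 8 — Real power: P = Re(S) = 0 W.
Step 9 — Reactive power: Q = Im(S) = 13.7 VAR.
Step 10 — Apparent power: |S| = 13.7 VA.
Step 11 — Power factor: PF = P/|S| = 0 (lagging).

(a) P = 0 W  (b) Q = 13.7 VAR  (c) S = 13.7 VA  (d) PF = 0 (lagging)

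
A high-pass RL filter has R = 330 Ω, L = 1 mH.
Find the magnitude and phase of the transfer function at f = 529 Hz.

Step 1 — Angular frequency: ω = 2π·529 = 3324 rad/s.
Step 2 — Transfer function: H(jω) = jωL/(R + jωL).
Step 3 — Numerator jωL = j·3.324; denominator R + jωL = 330 + j3.324.
Step 4 — H = 0.0001014 + j0.01007.
Step 5 — Magnitude: |H| = 0.01007 (-39.9 dB); phase: φ = 89.4°.

|H| = 0.01007 (-39.9 dB), φ = 89.4°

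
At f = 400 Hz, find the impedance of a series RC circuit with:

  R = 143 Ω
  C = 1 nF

Step 1 — Angular frequency: ω = 2π·f = 2π·400 = 2513 rad/s.
Step 2 — Component impedances:
  R: Z = R = 143 Ω
  C: Z = 1/(jωC) = -j/(ω·C) = 0 - j3.979e+05 Ω
Step 3 — Series combination: Z_total = R + C = 143 - j3.979e+05 Ω = 3.979e+05∠-90.0° Ω.

Z = 143 - j3.979e+05 Ω = 3.979e+05∠-90.0° Ω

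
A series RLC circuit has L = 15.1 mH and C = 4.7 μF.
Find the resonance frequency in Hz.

Step 1 — Resonance condition Im(Z)=0 gives ω₀ = 1/√(LC).
Step 2 — ω₀ = 1/√(0.0151·4.7e-06) = 3754 rad/s.
Step 3 — f₀ = ω₀/(2π) = 597.4 Hz.

f₀ = 597.4 Hz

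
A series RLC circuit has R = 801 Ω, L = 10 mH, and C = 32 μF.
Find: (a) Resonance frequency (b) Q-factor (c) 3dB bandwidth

Step 1 — Resonance: ω₀ = 1/√(LC) = 1/√(0.01·3.2e-05) = 1768 rad/s.
Step 2 — f₀ = ω₀/(2π) = 281.3 Hz.
Step 3 — Series Q: Q = ω₀L/R = 1768·0.01/801 = 0.02207.
Step 4 — Bandwidth: Δω = ω₀/Q = 8.01e+04 rad/s; BW = Δω/(2π) = 1.275e+04 Hz.

(a) f₀ = 281.3 Hz  (b) Q = 0.02207  (c) BW = 1.275e+04 Hz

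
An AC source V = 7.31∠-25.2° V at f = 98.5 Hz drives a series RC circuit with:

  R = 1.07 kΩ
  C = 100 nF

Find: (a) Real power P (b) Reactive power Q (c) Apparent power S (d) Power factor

Step 1 — Angular frequency: ω = 2π·f = 2π·98.5 = 618.9 rad/s.
Step 2 — Component impedances:
  R: Z = R = 1070 Ω
  C: Z = 1/(jωC) = -j/(ω·C) = 0 - j1.616e+04 Ω
Step 3 — Series combination: Z_total = R + C = 1070 - j1.616e+04 Ω = 1.619e+04∠-86.2° Ω.
Step 4 — Source phasor: V = 7.31∠-25.2° V = 6.614 - j3.112 V.
Step 5 — Current: I = V / Z = 0.0002188 + j0.0003949 A = 0.0004514∠61.0° A.
Step 6 — Complex power: S = V·I* = 0.000218 - j0.003293 VA.
Step 7 — Real power: P = Re(S) = 0.000218 W.
Step 8 — Reactive power: Q = Im(S) = -0.003293 VAR.
Step 9 — Apparent power: |S| = 0.0033 VA.
Step 10 — Power factor: PF = P/|S| = 0.06608 (leading).

(a) P = 0.000218 W  (b) Q = -0.003293 VAR  (c) S = 0.0033 VA  (d) PF = 0.06608 (leading)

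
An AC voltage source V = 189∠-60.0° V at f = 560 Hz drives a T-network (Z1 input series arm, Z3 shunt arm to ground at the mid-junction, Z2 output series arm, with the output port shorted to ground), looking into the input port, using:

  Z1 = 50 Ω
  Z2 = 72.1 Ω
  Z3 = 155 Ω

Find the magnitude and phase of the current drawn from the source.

Step 1 — Angular frequency: ω = 2π·f = 2π·560 = 3519 rad/s.
Step 2 — Component impedances:
  Z1: Z = R = 50 Ω
  Z2: Z = R = 72.1 Ω
  Z3: Z = R = 155 Ω
Step 3 — With the output port shorted to ground, the output series arm Z2 runs from the junction to ground; the shunt arm Z3 also runs from the junction to ground. They appear in parallel: Z3 || Z2 = 49.21 Ω.
Step 4 — Series with input arm Z1: Z_in = Z1 + (Z3 || Z2) = 99.21 Ω = 99.21∠0.0° Ω.
Step 5 — Source phasor: V = 189∠-60.0° V = 94.5 - j163.7 V.
Step 6 — Ohm's law: I = V / Z_total = (94.5 - j163.7) / (99.21) = 0.9525 - j1.65 A.
Step 7 — Convert to polar: |I| = 1.905 A, ∠I = -60.0°.

I = 1.905∠-60.0° A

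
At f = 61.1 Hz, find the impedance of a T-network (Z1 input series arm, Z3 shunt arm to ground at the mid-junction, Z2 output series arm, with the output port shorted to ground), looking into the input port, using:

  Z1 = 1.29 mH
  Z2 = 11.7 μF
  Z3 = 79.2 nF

Step 1 — Angular frequency: ω = 2π·f = 2π·61.1 = 383.9 rad/s.
Step 2 — Component impedances:
  Z1: Z = jωL = j·383.9·0.00129 = 0 + j0.4952 Ω
  Z2: Z = 1/(jωC) = -j/(ω·C) = 0 - j222.6 Ω
  Z3: Z = 1/(jωC) = -j/(ω·C) = 0 - j3.289e+04 Ω
Step 3 — With the output port shorted to ground, the output series arm Z2 runs from the junction to ground; the shunt arm Z3 also runs from the junction to ground. They appear in parallel: Z3 || Z2 = 0 - j221.1 Ω.
Step 4 — Series with input arm Z1: Z_in = Z1 + (Z3 || Z2) = 0 - j220.6 Ω = 220.6∠-90.0° Ω.

Z = 0 - j220.6 Ω = 220.6∠-90.0° Ω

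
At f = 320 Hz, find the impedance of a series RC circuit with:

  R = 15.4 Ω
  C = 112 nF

Step 1 — Angular frequency: ω = 2π·f = 2π·320 = 2011 rad/s.
Step 2 — Component impedances:
  R: Z = R = 15.4 Ω
  C: Z = 1/(jωC) = -j/(ω·C) = 0 - j4441 Ω
Step 3 — Series combination: Z_total = R + C = 15.4 - j4441 Ω = 4441∠-89.8° Ω.

Z = 15.4 - j4441 Ω = 4441∠-89.8° Ω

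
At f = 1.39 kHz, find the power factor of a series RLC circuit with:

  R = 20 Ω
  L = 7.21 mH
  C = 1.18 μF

Step 1 — Angular frequency: ω = 2π·f = 2π·1390 = 8734 rad/s.
Step 2 — Component impedances:
  R: Z = R = 20 Ω
  L: Z = jωL = j·8734·0.00721 = 0 + j62.97 Ω
  C: Z = 1/(jωC) = -j/(ω·C) = 0 - j97.03 Ω
Step 3 — Series combination: Z_total = R + L + C = 20 - j34.06 Ω = 39.5∠-59.6° Ω.
Step 4 — Power factor: PF = cos(φ) = Re(Z)/|Z| = 20/39.5 = 0.5063.
Step 5 — Type: Im(Z) = -34.06 ⇒ leading (phase φ = -59.6°).

PF = 0.5063 (leading, φ = -59.6°)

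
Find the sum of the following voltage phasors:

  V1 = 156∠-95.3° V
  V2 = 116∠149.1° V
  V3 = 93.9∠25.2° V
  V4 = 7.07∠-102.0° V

Step 1 — Convert each phasor to rectangular form:
  V1 = 156·(cos(-95.3°) + j·sin(-95.3°)) = -14.41 - j155.3 V
  V2 = 116·(cos(149.1°) + j·sin(149.1°)) = -99.54 + j59.57 V
  V3 = 93.9·(cos(25.2°) + j·sin(25.2°)) = 84.96 + j39.98 V
  V4 = 7.07·(cos(-102.0°) + j·sin(-102.0°)) = -1.47 - j6.916 V
Step 2 — Sum components: V_total = -30.45 - j62.7 V.
Step 3 — Convert to polar: |V_total| = 69.7 V, ∠V_total = -115.9°.

V_total = 69.7∠-115.9° V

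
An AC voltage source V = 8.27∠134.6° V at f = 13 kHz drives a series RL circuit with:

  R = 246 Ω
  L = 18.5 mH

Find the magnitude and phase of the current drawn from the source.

Step 1 — Angular frequency: ω = 2π·f = 2π·1.3e+04 = 8.168e+04 rad/s.
Step 2 — Component impedances:
  R: Z = R = 246 Ω
  L: Z = jωL = j·8.168e+04·0.0185 = 0 + j1511 Ω
Step 3 — Series combination: Z_total = R + L = 246 + j1511 Ω = 1531∠80.8° Ω.
Step 4 — Source phasor: V = 8.27∠134.6° V = -5.807 + j5.888 V.
Step 5 — Ohm's law: I = V / Z_total = (-5.807 + j5.888) / (246 + j1511) = 0.003187 + j0.004362 A.
Step 6 — Convert to polar: |I| = 0.005402 A, ∠I = 53.8°.

I = 0.005402∠53.8° A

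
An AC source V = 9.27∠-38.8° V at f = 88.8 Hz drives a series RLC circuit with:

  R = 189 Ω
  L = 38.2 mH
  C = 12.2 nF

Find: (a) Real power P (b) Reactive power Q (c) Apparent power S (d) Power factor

Step 1 — Angular frequency: ω = 2π·f = 2π·88.8 = 557.9 rad/s.
Step 2 — Component impedances:
  R: Z = R = 189 Ω
  L: Z = jωL = j·557.9·0.0382 = 0 + j21.31 Ω
  C: Z = 1/(jωC) = -j/(ω·C) = 0 - j1.469e+05 Ω
Step 3 — Series combination: Z_total = R + L + C = 189 - j1.469e+05 Ω = 1.469e+05∠-89.9° Ω.
Step 4 — Source phasor: V = 9.27∠-38.8° V = 7.224 - j5.809 V.
Step 5 — Current: I = V / Z = 3.961e-05 + j4.913e-05 A = 6.311e-05∠51.1° A.
Step 6 — Complex power: S = V·I* = 7.528e-07 - j0.000585 VA.
Step 7 — Real power: P = Re(S) = 7.528e-07 W.
Step 8 — Reactive power: Q = Im(S) = -0.000585 VAR.
Step 9 — Apparent power: |S| = 0.000585 VA.
Step 10 — Power factor: PF = P/|S| = 0.001287 (leading).

(a) P = 7.528e-07 W  (b) Q = -0.000585 VAR  (c) S = 0.000585 VA  (d) PF = 0.001287 (leading)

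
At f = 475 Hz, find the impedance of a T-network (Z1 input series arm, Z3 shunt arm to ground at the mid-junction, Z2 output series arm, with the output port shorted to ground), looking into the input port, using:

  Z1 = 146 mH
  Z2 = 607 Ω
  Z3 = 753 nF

Step 1 — Angular frequency: ω = 2π·f = 2π·475 = 2985 rad/s.
Step 2 — Component impedances:
  Z1: Z = jωL = j·2985·0.146 = 0 + j435.7 Ω
  Z2: Z = R = 607 Ω
  Z3: Z = 1/(jωC) = -j/(ω·C) = 0 - j445 Ω
Step 3 — With the output port shorted to ground, the output series arm Z2 runs from the junction to ground; the shunt arm Z3 also runs from the junction to ground. They appear in parallel: Z3 || Z2 = 212.2 - j289.4 Ω.
Step 4 — Series with input arm Z1: Z_in = Z1 + (Z3 || Z2) = 212.2 + j146.3 Ω = 257.7∠34.6° Ω.

Z = 212.2 + j146.3 Ω = 257.7∠34.6° Ω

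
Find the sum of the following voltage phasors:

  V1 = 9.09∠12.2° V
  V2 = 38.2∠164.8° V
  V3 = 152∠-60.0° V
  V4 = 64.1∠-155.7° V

Step 1 — Convert each phasor to rectangular form:
  V1 = 9.09·(cos(12.2°) + j·sin(12.2°)) = 8.885 + j1.921 V
  V2 = 38.2·(cos(164.8°) + j·sin(164.8°)) = -36.86 + j10.02 V
  V3 = 152·(cos(-60.0°) + j·sin(-60.0°)) = 76 - j131.6 V
  V4 = 64.1·(cos(-155.7°) + j·sin(-155.7°)) = -58.42 - j26.38 V
Step 2 — Sum components: V_total = -10.4 - j146.1 V.
Step 3 — Convert to polar: |V_total| = 146.4 V, ∠V_total = -94.1°.

V_total = 146.4∠-94.1° V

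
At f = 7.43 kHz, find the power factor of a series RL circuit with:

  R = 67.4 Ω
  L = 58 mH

Step 1 — Angular frequency: ω = 2π·f = 2π·7430 = 4.668e+04 rad/s.
Step 2 — Component impedances:
  R: Z = R = 67.4 Ω
  L: Z = jωL = j·4.668e+04·0.058 = 0 + j2708 Ω
Step 3 — Series combination: Z_total = R + L = 67.4 + j2708 Ω = 2709∠88.6° Ω.
Step 4 — Power factor: PF = cos(φ) = Re(Z)/|Z| = 67.4/2709 = 0.02488.
Step 5 — Type: Im(Z) = 2708 ⇒ lagging (phase φ = 88.6°).

PF = 0.02488 (lagging, φ = 88.6°)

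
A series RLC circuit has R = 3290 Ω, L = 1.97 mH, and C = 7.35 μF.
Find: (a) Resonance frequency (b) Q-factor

Step 1 — Resonance condition Im(Z)=0 gives ω₀ = 1/√(LC).
Step 2 — ω₀ = 1/√(0.00197·7.35e-06) = 8310 rad/s.
Step 3 — f₀ = ω₀/(2π) = 1323 Hz.
Step 4 — Series Q: Q = ω₀L/R = 8310·0.00197/3290 = 0.004976.

(a) f₀ = 1323 Hz  (b) Q = 0.004976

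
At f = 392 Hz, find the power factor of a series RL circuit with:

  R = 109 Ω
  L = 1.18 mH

Step 1 — Angular frequency: ω = 2π·f = 2π·392 = 2463 rad/s.
Step 2 — Component impedances:
  R: Z = R = 109 Ω
  L: Z = jωL = j·2463·0.00118 = 0 + j2.906 Ω
Step 3 — Series combination: Z_total = R + L = 109 + j2.906 Ω = 109∠1.5° Ω.
Step 4 — Power factor: PF = cos(φ) = Re(Z)/|Z| = 109/109.04 = 0.9996.
Step 5 — Type: Im(Z) = 2.906 ⇒ lagging (phase φ = 1.5°).

PF = 0.9996 (lagging, φ = 1.5°)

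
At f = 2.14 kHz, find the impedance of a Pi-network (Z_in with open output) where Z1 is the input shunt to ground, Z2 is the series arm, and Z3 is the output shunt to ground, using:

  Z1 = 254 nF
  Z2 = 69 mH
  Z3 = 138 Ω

Step 1 — Angular frequency: ω = 2π·f = 2π·2140 = 1.345e+04 rad/s.
Step 2 — Component impedances:
  Z1: Z = 1/(jωC) = -j/(ω·C) = 0 - j292.8 Ω
  Z2: Z = jωL = j·1.345e+04·0.069 = 0 + j927.8 Ω
  Z3: Z = R = 138 Ω
Step 3 — With open output, the series arm Z2 and the output shunt Z3 appear in series to ground: Z2 + Z3 = 138 + j927.8 Ω.
Step 4 — Parallel with input shunt Z1: Z_in = Z1 || (Z2 + Z3) = 28.02 - j421.7 Ω = 422.7∠-86.2° Ω.

Z = 28.02 - j421.7 Ω = 422.7∠-86.2° Ω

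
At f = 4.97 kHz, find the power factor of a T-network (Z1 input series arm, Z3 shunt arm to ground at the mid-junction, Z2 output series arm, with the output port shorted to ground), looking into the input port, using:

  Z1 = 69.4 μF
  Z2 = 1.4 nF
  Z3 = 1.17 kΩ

Step 1 — Angular frequency: ω = 2π·f = 2π·4970 = 3.123e+04 rad/s.
Step 2 — Component impedances:
  Z1: Z = 1/(jωC) = -j/(ω·C) = 0 - j0.4614 Ω
  Z2: Z = 1/(jωC) = -j/(ω·C) = 0 - j2.287e+04 Ω
  Z3: Z = R = 1170 Ω
Step 3 — With the output port shorted to ground, the output series arm Z2 runs from the junction to ground; the shunt arm Z3 also runs from the junction to ground. They appear in parallel: Z3 || Z2 = 1167 - j59.69 Ω.
Step 4 — Series with input arm Z1: Z_in = Z1 + (Z3 || Z2) = 1167 - j60.15 Ω = 1168∠-3.0° Ω.
Step 5 — Power factor: PF = cos(φ) = Re(Z)/|Z| = 1166.95/1168.5 = 0.9987.
Step 6 — Type: Im(Z) = -60.15 ⇒ leading (phase φ = -3.0°).

PF = 0.9987 (leading, φ = -3.0°)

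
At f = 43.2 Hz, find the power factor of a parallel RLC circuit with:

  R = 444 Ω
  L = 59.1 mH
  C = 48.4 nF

Step 1 — Angular frequency: ω = 2π·f = 2π·43.2 = 271.4 rad/s.
Step 2 — Component impedances:
  R: Z = R = 444 Ω
  L: Z = jωL = j·271.4·0.0591 = 0 + j16.04 Ω
  C: Z = 1/(jωC) = -j/(ω·C) = 0 - j7.612e+04 Ω
Step 3 — Parallel combination: 1/Z_total = 1/R + 1/L + 1/C; Z_total = 0.5791 + j16.02 Ω = 16.03∠87.9° Ω.
Step 4 — Power factor: PF = cos(φ) = Re(Z)/|Z| = 0.57908/16.035 = 0.03611.
Step 5 — Type: Im(Z) = 16.02 ⇒ lagging (phase φ = 87.9°).

PF = 0.03611 (lagging, φ = 87.9°)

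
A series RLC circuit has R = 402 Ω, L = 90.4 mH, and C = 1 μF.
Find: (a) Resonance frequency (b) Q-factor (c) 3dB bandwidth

Step 1 — Resonance: ω₀ = 1/√(LC) = 1/√(0.0904·1e-06) = 3326 rad/s.
Step 2 — f₀ = ω₀/(2π) = 529.3 Hz.
Step 3 — Series Q: Q = ω₀L/R = 3326·0.0904/402 = 0.7479.
Step 4 — Bandwidth: Δω = ω₀/Q = 4447 rad/s; BW = Δω/(2π) = 707.7 Hz.

(a) f₀ = 529.3 Hz  (b) Q = 0.7479  (c) BW = 707.7 Hz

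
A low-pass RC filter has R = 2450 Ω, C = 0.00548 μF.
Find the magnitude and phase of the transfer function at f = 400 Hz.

Step 1 — Angular frequency: ω = 2π·400 = 2513 rad/s.
Step 2 — Transfer function: H(jω) = 1/(1 + jωRC).
Step 3 — Denominator: 1 + jωRC = 1 + j·2513·2450·5.48e-09 = 1 + j0.03374.
Step 4 — H = 0.9989 - j0.0337.
Step 5 — Magnitude: |H| = 0.9994 (-0.0 dB); phase: φ = -1.9°.

|H| = 0.9994 (-0.0 dB), φ = -1.9°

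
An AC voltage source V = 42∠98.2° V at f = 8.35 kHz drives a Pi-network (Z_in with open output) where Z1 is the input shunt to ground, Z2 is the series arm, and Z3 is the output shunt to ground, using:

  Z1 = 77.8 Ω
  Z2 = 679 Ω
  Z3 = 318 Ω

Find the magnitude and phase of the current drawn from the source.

Step 1 — Angular frequency: ω = 2π·f = 2π·8350 = 5.246e+04 rad/s.
Step 2 — Component impedances:
  Z1: Z = R = 77.8 Ω
  Z2: Z = R = 679 Ω
  Z3: Z = R = 318 Ω
Step 3 — With open output, the series arm Z2 and the output shunt Z3 appear in series to ground: Z2 + Z3 = 997 Ω.
Step 4 — Parallel with input shunt Z1: Z_in = Z1 || (Z2 + Z3) = 72.17 Ω = 72.17∠0.0° Ω.
Step 5 — Source phasor: V = 42∠98.2° V = -5.99 + j41.57 V.
Step 6 — Ohm's law: I = V / Z_total = (-5.99 + j41.57) / (72.17) = -0.08301 + j0.576 A.
Step 7 — Convert to polar: |I| = 0.582 A, ∠I = 98.2°.

I = 0.582∠98.2° A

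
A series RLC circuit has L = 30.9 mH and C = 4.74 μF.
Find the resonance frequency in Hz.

Step 1 — Resonance condition Im(Z)=0 gives ω₀ = 1/√(LC).
Step 2 — ω₀ = 1/√(0.0309·4.74e-06) = 2613 rad/s.
Step 3 — f₀ = ω₀/(2π) = 415.9 Hz.

f₀ = 415.9 Hz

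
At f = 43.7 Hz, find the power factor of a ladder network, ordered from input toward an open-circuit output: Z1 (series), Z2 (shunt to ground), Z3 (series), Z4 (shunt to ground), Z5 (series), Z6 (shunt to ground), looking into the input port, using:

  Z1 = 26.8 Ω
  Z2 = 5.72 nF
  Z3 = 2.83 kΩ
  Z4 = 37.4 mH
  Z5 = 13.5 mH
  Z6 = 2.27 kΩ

Step 1 — Angular frequency: ω = 2π·f = 2π·43.7 = 274.6 rad/s.
Step 2 — Component impedances:
  Z1: Z = R = 26.8 Ω
  Z2: Z = 1/(jωC) = -j/(ω·C) = 0 - j6.367e+05 Ω
  Z3: Z = R = 2830 Ω
  Z4: Z = jωL = j·274.6·0.0374 = 0 + j10.27 Ω
  Z5: Z = jωL = j·274.6·0.0135 = 0 + j3.707 Ω
  Z6: Z = R = 2270 Ω
Step 3 — Ladder network (open output): work backward from the far end, alternating series and parallel combinations. Z_in = 2857 - j2.31 Ω = 2857∠-0.0° Ω.
Step 4 — Power factor: PF = cos(φ) = Re(Z)/|Z| = 2857/2857 = 1.
Step 5 — Type: Im(Z) = -2.31 ⇒ leading (phase φ = -0.0°).

PF = 1 (leading, φ = -0.0°)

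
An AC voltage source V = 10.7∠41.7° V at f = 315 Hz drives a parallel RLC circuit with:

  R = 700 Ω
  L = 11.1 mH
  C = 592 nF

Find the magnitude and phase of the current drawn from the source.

Step 1 — Angular frequency: ω = 2π·f = 2π·315 = 1979 rad/s.
Step 2 — Component impedances:
  R: Z = R = 700 Ω
  L: Z = jωL = j·1979·0.0111 = 0 + j21.97 Ω
  C: Z = 1/(jωC) = -j/(ω·C) = 0 - j853.5 Ω
Step 3 — Parallel combination: 1/Z_total = 1/R + 1/L + 1/C; Z_total = 0.7257 + j22.53 Ω = 22.54∠88.2° Ω.
Step 4 — Source phasor: V = 10.7∠41.7° V = 7.989 + j7.118 V.
Step 5 — Ohm's law: I = V / Z_total = (7.989 + j7.118) / (0.7257 + j22.53) = 0.3271 - j0.3441 A.
Step 6 — Convert to polar: |I| = 0.4748 A, ∠I = -46.5°.

I = 0.4748∠-46.5° A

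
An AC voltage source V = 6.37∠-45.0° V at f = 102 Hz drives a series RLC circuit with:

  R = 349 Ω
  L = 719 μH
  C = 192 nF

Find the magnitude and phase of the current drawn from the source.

Step 1 — Angular frequency: ω = 2π·f = 2π·102 = 640.9 rad/s.
Step 2 — Component impedances:
  R: Z = R = 349 Ω
  L: Z = jωL = j·640.9·0.000719 = 0 + j0.4608 Ω
  C: Z = 1/(jωC) = -j/(ω·C) = 0 - j8127 Ω
Step 3 — Series combination: Z_total = R + L + C = 349 - j8126 Ω = 8134∠-87.5° Ω.
Step 4 — Source phasor: V = 6.37∠-45.0° V = 4.504 - j4.504 V.
Step 5 — Ohm's law: I = V / Z_total = (4.504 - j4.504) / (349 - j8126) = 0.000577 + j0.0005295 A.
Step 6 — Convert to polar: |I| = 0.0007832 A, ∠I = 42.5°.

I = 0.0007832∠42.5° A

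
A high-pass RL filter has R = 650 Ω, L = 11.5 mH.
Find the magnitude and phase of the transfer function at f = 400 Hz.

Step 1 — Angular frequency: ω = 2π·400 = 2513 rad/s.
Step 2 — Transfer function: H(jω) = jωL/(R + jωL).
Step 3 — Numerator jωL = j·28.9; denominator R + jωL = 650 + j28.9.
Step 4 — H = 0.001973 + j0.04438.
Step 5 — Magnitude: |H| = 0.04442 (-27.0 dB); phase: φ = 87.5°.

|H| = 0.04442 (-27.0 dB), φ = 87.5°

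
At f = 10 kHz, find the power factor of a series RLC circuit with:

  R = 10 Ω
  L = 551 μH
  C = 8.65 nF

Step 1 — Angular frequency: ω = 2π·f = 2π·1e+04 = 6.283e+04 rad/s.
Step 2 — Component impedances:
  R: Z = R = 10 Ω
  L: Z = jωL = j·6.283e+04·0.000551 = 0 + j34.62 Ω
  C: Z = 1/(jωC) = -j/(ω·C) = 0 - j1840 Ω
Step 3 — Series combination: Z_total = R + L + C = 10 - j1805 Ω = 1805∠-89.7° Ω.
Step 4 — Power factor: PF = cos(φ) = Re(Z)/|Z| = 10/1805.3 = 0.005539.
Step 5 — Type: Im(Z) = -1805 ⇒ leading (phase φ = -89.7°).

PF = 0.005539 (leading, φ = -89.7°)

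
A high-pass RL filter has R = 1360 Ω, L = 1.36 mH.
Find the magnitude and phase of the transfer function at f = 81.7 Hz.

Step 1 — Angular frequency: ω = 2π·81.7 = 513.3 rad/s.
Step 2 — Transfer function: H(jω) = jωL/(R + jωL).
Step 3 — Numerator jωL = j·0.6981; denominator R + jωL = 1360 + j0.6981.
Step 4 — H = 2.635e-07 + j0.0005133.
Step 5 — Magnitude: |H| = 0.0005133 (-65.8 dB); phase: φ = 90.0°.

|H| = 0.0005133 (-65.8 dB), φ = 90.0°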